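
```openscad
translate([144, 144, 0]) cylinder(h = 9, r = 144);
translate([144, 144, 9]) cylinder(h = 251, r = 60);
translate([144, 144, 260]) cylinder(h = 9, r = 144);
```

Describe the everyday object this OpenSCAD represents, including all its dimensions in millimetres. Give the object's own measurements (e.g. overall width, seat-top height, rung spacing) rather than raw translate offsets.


A spool: two coaxial disc flanges of radius 144 mm and thickness 9 mm, joined by a core cylinder of radius 60 mm and height 251 mm. The lower flange rests on z = 0 and the three cylinders share a vertical axis.


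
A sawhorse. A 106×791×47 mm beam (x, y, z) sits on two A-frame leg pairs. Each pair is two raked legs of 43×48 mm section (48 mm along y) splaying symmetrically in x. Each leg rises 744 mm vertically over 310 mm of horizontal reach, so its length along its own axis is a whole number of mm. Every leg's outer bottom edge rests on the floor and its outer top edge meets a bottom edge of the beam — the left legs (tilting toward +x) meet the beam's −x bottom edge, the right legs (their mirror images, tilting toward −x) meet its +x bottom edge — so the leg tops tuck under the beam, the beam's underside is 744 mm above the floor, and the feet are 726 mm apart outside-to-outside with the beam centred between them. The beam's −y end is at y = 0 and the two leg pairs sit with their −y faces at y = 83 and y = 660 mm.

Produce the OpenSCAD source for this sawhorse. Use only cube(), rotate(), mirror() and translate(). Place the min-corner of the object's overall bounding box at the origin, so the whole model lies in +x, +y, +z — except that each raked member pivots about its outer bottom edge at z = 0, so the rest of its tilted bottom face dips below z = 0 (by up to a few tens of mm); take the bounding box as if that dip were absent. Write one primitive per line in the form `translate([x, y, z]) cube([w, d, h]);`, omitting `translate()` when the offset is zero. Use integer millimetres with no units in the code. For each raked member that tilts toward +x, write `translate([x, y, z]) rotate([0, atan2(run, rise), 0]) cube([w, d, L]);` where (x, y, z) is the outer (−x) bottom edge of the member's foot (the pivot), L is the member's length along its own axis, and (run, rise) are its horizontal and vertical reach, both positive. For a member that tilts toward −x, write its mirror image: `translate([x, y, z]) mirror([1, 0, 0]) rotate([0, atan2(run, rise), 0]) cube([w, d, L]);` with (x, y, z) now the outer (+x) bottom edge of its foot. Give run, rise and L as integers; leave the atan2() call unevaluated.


translate([310, 0, 744]) cube([106, 791, 47]);
translate([0, 83, 0]) rotate([0, atan2(310, 744), 0]) cube([43, 48, 806]);
translate([726, 83, 0]) mirror([1, 0, 0]) rotate([0, atan2(310, 744), 0]) cube([43, 48, 806]);
translate([0, 660, 0]) rotate([0, atan2(310, 744), 0]) cube([43, 48, 806]);
translate([726, 660, 0]) mirror([1, 0, 0]) rotate([0, atan2(310, 744), 0]) cube([43, 48, 806]);


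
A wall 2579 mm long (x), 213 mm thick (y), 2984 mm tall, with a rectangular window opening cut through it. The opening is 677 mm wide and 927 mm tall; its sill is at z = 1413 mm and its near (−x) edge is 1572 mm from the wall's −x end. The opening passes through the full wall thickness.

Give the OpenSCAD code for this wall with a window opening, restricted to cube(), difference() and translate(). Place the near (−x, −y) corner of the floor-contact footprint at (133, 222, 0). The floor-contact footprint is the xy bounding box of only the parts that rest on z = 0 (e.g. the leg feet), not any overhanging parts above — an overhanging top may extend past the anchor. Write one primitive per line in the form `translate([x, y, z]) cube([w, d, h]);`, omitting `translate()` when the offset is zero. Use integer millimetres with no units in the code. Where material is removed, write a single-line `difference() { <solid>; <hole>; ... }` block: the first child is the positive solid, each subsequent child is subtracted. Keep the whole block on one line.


difference() { translate([133, 222, 0]) cube([2579, 213, 2984]); translate([1705, 222, 1413]) cube([677, 213, 927]); }


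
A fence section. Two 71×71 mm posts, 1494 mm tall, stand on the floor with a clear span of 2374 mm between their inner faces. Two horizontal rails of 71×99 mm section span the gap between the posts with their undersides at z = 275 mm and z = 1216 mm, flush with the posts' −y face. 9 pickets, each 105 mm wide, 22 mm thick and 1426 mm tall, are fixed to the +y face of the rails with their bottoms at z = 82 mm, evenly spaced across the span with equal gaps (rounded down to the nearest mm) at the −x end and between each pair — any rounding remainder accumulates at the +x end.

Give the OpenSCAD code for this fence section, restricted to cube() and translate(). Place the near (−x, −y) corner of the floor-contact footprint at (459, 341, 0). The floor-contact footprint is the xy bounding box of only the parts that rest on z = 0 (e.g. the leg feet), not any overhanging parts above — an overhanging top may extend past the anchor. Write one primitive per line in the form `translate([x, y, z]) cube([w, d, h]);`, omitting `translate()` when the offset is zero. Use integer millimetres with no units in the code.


translate([459, 341, 0]) cube([71, 71, 1494]);
translate([2904, 341, 0]) cube([71, 71, 1494]);
translate([530, 341, 275]) cube([2374, 71, 99]);
translate([530, 341, 1216]) cube([2374, 71, 99]);
translate([672, 412, 82]) cube([105, 22, 1426]);
translate([919, 412, 82]) cube([105, 22, 1426]);
translate([1166, 412, 82]) cube([105, 22, 1426]);
translate([1413, 412, 82]) cube([105, 22, 1426]);
translate([1660, 412, 82]) cube([105, 22, 1426]);
translate([1907, 412, 82]) cube([105, 22, 1426]);
translate([2154, 412, 82]) cube([105, 22, 1426]);
translate([2401, 412, 82]) cube([105, 22, 1426]);
translate([2648, 412, 82]) cube([105, 22, 1426]);


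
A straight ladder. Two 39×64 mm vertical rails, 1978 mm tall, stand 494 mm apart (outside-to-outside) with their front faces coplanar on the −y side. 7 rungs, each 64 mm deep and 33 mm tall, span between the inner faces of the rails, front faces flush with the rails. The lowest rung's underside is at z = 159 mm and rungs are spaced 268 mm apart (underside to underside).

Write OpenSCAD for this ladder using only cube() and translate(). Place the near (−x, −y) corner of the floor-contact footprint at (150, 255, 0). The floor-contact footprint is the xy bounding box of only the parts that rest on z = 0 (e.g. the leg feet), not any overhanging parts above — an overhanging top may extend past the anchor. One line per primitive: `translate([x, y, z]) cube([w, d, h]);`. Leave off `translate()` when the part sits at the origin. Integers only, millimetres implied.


// rung span = 494 - 2*39 = 416
// rung[k] z = 159 + k*268
translate([150, 255, 0]) cube([39, 64, 1978]);
translate([605, 255, 0]) cube([39, 64, 1978]);
translate([189, 255, 159]) cube([416, 64, 33]);
translate([189, 255, 427]) cube([416, 64, 33]);
translate([189, 255, 695]) cube([416, 64, 33]);
translate([189, 255, 963]) cube([416, 64, 33]);
translate([189, 255, 1231]) cube([416, 64, 33]);
translate([189, 255, 1499]) cube([416, 64, 33]);
translate([189, 255, 1767]) cube([416, 64, 33]);


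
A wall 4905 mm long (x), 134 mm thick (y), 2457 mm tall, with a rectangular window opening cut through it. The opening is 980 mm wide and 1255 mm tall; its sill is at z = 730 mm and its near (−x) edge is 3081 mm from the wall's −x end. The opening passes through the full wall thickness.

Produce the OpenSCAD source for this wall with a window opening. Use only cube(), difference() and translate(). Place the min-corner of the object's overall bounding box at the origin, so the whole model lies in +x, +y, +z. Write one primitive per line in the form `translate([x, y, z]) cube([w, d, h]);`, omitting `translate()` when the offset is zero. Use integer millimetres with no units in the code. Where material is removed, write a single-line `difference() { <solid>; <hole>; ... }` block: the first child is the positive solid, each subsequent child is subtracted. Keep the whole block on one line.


difference() { cube([4905, 134, 2457]); translate([3081, 0, 730]) cube([980, 134, 1255]); }


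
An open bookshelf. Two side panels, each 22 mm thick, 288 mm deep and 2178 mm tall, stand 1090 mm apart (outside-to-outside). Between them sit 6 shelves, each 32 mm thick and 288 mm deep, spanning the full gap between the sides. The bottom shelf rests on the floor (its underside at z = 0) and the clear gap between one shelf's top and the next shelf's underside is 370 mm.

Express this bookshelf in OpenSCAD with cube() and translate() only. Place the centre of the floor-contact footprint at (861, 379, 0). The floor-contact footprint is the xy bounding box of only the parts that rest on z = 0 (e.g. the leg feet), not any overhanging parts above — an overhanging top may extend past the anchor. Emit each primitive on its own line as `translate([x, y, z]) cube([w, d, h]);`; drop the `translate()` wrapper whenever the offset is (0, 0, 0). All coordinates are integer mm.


translate([316, 235, 0]) cube([22, 288, 2178]);
translate([1384, 235, 0]) cube([22, 288, 2178]);
translate([338, 235, 0]) cube([1046, 288, 32]);
translate([338, 235, 402]) cube([1046, 288, 32]);
translate([338, 235, 804]) cube([1046, 288, 32]);
translate([338, 235, 1206]) cube([1046, 288, 32]);
translate([338, 235, 1608]) cube([1046, 288, 32]);
translate([338, 235, 2010]) cube([1046, 288, 32]);


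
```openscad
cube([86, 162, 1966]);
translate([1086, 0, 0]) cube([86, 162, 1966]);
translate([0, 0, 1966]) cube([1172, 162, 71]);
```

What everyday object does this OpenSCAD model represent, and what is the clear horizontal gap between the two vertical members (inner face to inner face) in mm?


A door frame. The clear opening width is 1000 mm.

Two 1966 mm tall posts with a header on top — a door frame. The left jamb is 86 mm wide at x = 0; the right jamb starts at x = 1086. The clear opening is 1086 − 86 = 1000 mm.


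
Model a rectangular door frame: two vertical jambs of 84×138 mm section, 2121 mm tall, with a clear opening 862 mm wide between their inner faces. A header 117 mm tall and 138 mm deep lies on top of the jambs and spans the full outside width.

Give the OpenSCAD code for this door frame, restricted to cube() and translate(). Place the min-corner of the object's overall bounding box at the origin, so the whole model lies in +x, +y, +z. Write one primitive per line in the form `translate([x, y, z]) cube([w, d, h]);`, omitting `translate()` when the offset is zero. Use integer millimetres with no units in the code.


cube([84, 138, 2121]);
translate([946, 0, 0]) cube([84, 138, 2121]);
translate([0, 0, 2121]) cube([1030, 138, 117]);


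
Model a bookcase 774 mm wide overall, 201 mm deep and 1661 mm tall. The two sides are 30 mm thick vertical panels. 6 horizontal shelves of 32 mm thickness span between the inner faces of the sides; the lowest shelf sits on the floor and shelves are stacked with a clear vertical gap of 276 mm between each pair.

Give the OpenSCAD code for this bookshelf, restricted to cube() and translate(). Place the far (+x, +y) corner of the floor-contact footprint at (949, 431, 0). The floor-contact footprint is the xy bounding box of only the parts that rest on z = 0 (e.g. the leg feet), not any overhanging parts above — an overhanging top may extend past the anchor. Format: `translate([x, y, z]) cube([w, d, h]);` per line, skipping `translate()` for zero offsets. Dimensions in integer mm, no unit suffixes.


translate([175, 230, 0]) cube([30, 201, 1661]);
translate([919, 230, 0]) cube([30, 201, 1661]);
translate([205, 230, 0]) cube([714, 201, 32]);
translate([205, 230, 308]) cube([714, 201, 32]);
translate([205, 230, 616]) cube([714, 201, 32]);
translate([205, 230, 924]) cube([714, 201, 32]);
translate([205, 230, 1232]) cube([714, 201, 32]);
translate([205, 230, 1540]) cube([714, 201, 32]);


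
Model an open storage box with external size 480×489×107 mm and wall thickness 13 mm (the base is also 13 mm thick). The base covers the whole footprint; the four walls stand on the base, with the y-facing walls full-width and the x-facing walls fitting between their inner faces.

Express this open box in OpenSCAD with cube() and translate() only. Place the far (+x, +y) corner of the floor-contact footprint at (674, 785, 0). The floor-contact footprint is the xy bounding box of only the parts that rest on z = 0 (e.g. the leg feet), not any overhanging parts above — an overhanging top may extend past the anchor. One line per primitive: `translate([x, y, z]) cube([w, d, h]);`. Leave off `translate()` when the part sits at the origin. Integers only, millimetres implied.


translate([194, 296, 0]) cube([480, 489, 13]);
translate([194, 296, 13]) cube([480, 13, 94]);
translate([194, 772, 13]) cube([480, 13, 94]);
translate([194, 309, 13]) cube([13, 463, 94]);
translate([661, 309, 13]) cube([13, 463, 94]);


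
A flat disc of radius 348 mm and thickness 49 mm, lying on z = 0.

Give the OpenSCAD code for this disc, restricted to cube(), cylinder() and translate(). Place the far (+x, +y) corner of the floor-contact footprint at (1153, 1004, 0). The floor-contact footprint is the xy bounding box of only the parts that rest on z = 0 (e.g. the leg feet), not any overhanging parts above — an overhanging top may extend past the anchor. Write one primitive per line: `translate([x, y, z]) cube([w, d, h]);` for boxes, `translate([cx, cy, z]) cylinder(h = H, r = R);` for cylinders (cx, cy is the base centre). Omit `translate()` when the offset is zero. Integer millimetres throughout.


translate([805, 656, 0]) cylinder(h = 49, r = 348);


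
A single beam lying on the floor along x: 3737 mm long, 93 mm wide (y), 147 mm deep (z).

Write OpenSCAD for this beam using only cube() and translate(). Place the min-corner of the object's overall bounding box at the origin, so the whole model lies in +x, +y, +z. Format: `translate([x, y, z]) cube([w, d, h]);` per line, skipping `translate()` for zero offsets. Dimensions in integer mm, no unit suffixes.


cube([3737, 93, 147]);


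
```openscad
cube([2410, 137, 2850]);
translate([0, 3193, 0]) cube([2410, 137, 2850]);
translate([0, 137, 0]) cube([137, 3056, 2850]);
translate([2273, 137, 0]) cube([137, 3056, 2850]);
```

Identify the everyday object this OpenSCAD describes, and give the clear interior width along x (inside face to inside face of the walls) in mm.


A house (or room) frame. The interior width is 2136 mm.

Four 2850 mm walls enclosing a rectangle with no floor or roof — a room or house frame. Outside width is 2410 mm and wall thickness is 137 mm, so the interior width is 2410 − 2 × 137 = 2136 mm.


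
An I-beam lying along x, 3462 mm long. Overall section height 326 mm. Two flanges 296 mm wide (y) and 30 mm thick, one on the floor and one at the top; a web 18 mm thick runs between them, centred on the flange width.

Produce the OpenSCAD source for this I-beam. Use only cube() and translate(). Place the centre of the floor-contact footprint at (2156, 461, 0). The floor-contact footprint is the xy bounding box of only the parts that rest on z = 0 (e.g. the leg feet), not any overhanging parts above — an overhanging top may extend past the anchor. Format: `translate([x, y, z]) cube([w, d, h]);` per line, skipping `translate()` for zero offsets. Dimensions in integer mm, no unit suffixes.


translate([425, 313, 0]) cube([3462, 296, 30]);
translate([425, 452, 30]) cube([3462, 18, 266]);
translate([425, 313, 296]) cube([3462, 296, 30]);


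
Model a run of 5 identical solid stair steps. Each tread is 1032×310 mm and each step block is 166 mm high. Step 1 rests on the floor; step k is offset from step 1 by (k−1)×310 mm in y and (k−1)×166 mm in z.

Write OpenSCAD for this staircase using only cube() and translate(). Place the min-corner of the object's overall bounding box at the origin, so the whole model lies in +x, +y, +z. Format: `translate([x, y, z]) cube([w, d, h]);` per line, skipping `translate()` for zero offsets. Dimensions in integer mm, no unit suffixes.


cube([1032, 310, 166]);
translate([0, 310, 166]) cube([1032, 310, 166]);
translate([0, 620, 332]) cube([1032, 310, 166]);
translate([0, 930, 498]) cube([1032, 310, 166]);
translate([0, 1240, 664]) cube([1032, 310, 166]);


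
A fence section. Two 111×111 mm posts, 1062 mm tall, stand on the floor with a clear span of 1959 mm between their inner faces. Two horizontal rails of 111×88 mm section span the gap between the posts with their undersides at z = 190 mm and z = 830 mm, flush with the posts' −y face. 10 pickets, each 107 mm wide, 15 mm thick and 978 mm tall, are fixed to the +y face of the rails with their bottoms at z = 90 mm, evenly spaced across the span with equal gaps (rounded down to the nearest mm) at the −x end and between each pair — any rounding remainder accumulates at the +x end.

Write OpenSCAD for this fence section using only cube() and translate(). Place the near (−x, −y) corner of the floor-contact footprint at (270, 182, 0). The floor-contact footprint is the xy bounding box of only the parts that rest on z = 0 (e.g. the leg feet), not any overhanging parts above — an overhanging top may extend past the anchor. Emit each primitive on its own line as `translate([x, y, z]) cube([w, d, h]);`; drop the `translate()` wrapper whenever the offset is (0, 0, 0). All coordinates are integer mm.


translate([270, 182, 0]) cube([111, 111, 1062]);
translate([2340, 182, 0]) cube([111, 111, 1062]);
translate([381, 182, 190]) cube([1959, 111, 88]);
translate([381, 182, 830]) cube([1959, 111, 88]);
translate([461, 293, 90]) cube([107, 15, 978]);
translate([648, 293, 90]) cube([107, 15, 978]);
translate([835, 293, 90]) cube([107, 15, 978]);
translate([1022, 293, 90]) cube([107, 15, 978]);
translate([1209, 293, 90]) cube([107, 15, 978]);
translate([1396, 293, 90]) cube([107, 15, 978]);
translate([1583, 293, 90]) cube([107, 15, 978]);
translate([1770, 293, 90]) cube([107, 15, 978]);
translate([1957, 293, 90]) cube([107, 15, 978]);
translate([2144, 293, 90]) cube([107, 15, 978]);


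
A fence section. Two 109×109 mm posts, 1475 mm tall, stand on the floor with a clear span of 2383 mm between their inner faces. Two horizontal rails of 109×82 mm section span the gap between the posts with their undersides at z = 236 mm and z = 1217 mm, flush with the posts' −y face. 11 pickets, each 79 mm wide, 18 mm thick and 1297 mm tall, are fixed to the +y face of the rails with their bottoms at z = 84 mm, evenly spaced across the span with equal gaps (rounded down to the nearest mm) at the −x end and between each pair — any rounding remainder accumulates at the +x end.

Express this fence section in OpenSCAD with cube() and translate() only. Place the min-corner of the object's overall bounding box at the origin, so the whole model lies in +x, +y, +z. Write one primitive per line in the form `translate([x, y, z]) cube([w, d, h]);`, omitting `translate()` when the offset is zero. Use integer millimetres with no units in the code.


cube([109, 109, 1475]);
translate([2492, 0, 0]) cube([109, 109, 1475]);
translate([109, 0, 236]) cube([2383, 109, 82]);
translate([109, 0, 1217]) cube([2383, 109, 82]);
translate([235, 109, 84]) cube([79, 18, 1297]);
translate([440, 109, 84]) cube([79, 18, 1297]);
translate([645, 109, 84]) cube([79, 18, 1297]);
translate([850, 109, 84]) cube([79, 18, 1297]);
translate([1055, 109, 84]) cube([79, 18, 1297]);
translate([1260, 109, 84]) cube([79, 18, 1297]);
translate([1465, 109, 84]) cube([79, 18, 1297]);
translate([1670, 109, 84]) cube([79, 18, 1297]);
translate([1875, 109, 84]) cube([79, 18, 1297]);
translate([2080, 109, 84]) cube([79, 18, 1297]);
translate([2285, 109, 84]) cube([79, 18, 1297]);


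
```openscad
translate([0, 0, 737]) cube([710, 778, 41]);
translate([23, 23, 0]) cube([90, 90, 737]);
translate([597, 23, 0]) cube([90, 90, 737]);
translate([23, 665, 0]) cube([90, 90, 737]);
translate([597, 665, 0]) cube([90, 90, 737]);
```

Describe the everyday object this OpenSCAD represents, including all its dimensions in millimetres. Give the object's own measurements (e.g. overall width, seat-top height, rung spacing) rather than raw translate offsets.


A table: top 710 mm (x) × 778 mm (y), 41 mm thick, upper face at z = 778 mm, on four 90×90 mm square legs, each inset 23 mm from the nearest pair of top edges from z = 0 to the bottom of the top.


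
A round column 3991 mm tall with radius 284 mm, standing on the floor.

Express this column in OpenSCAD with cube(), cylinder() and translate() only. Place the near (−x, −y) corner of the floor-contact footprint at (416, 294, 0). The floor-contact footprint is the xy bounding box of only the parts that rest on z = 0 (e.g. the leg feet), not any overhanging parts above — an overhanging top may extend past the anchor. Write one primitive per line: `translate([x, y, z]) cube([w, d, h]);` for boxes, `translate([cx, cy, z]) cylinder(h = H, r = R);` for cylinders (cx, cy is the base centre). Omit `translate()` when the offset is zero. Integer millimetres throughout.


translate([700, 578, 0]) cylinder(h = 3991, r = 284);


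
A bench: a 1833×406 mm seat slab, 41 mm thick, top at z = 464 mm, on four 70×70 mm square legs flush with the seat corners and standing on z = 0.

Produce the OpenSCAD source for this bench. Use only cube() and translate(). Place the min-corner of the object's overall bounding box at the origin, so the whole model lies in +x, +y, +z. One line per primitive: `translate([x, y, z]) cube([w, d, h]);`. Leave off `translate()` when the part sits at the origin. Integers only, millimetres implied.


translate([0, 0, 423]) cube([1833, 406, 41]);
cube([70, 70, 423]);
translate([0, 336, 0]) cube([70, 70, 423]);
translate([1763, 0, 0]) cube([70, 70, 423]);
translate([1763, 336, 0]) cube([70, 70, 423]);


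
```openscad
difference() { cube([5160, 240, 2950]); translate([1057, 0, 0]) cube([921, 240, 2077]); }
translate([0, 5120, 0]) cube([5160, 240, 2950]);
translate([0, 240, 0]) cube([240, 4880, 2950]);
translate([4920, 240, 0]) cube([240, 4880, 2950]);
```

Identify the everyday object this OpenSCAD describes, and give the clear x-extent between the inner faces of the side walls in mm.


A single room. The interior width is 4680 mm.

Four walls enclosing a rectangle with a door in the front wall — a room. Outside width 5160 minus two 240 mm walls gives 4680 mm.


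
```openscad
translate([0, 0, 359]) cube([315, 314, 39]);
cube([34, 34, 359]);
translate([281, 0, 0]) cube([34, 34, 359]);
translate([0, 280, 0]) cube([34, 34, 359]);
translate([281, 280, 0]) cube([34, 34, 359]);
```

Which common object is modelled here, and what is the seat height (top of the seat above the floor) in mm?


A stool. The seat height is 398 mm.

A 315×314×39 slab at z = 359 on four corner posts — a stool. The seat top is 359 + 39 = 398 mm.


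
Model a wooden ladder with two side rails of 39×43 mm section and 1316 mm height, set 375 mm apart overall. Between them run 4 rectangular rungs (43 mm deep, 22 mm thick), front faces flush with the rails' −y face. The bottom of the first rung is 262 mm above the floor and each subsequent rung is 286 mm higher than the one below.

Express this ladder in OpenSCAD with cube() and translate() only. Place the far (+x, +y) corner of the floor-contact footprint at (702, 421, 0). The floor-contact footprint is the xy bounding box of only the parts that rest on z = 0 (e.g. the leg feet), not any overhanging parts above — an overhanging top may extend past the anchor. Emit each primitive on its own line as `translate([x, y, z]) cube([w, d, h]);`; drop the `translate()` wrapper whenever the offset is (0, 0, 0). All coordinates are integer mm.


// rung span = 375 - 2*39 = 297
// rung[k] z = 262 + k*286
translate([327, 378, 0]) cube([39, 43, 1316]);
translate([663, 378, 0]) cube([39, 43, 1316]);
translate([366, 378, 262]) cube([297, 43, 22]);
translate([366, 378, 548]) cube([297, 43, 22]);
translate([366, 378, 834]) cube([297, 43, 22]);
translate([366, 378, 1120]) cube([297, 43, 22]);


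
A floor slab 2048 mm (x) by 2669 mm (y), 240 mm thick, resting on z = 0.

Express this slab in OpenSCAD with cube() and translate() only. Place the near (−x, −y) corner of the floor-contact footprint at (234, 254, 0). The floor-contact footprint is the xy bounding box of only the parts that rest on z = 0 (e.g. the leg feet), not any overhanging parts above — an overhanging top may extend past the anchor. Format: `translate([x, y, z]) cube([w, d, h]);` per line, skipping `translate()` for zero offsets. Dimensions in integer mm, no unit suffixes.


translate([234, 254, 0]) cube([2048, 2669, 240]);


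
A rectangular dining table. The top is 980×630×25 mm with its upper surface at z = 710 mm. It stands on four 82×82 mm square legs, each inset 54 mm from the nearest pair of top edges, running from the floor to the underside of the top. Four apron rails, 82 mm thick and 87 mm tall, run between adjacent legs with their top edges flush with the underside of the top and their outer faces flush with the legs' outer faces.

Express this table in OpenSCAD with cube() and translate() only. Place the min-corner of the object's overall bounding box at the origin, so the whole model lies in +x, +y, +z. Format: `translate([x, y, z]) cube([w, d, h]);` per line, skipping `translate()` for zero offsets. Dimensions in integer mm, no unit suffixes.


translate([0, 0, 685]) cube([980, 630, 25]);
translate([54, 54, 0]) cube([82, 82, 685]);
translate([844, 54, 0]) cube([82, 82, 685]);
translate([54, 494, 0]) cube([82, 82, 685]);
translate([844, 494, 0]) cube([82, 82, 685]);
translate([136, 54, 598]) cube([708, 82, 87]);
translate([136, 494, 598]) cube([708, 82, 87]);
translate([54, 136, 598]) cube([82, 358, 87]);
translate([844, 136, 598]) cube([82, 358, 87]);


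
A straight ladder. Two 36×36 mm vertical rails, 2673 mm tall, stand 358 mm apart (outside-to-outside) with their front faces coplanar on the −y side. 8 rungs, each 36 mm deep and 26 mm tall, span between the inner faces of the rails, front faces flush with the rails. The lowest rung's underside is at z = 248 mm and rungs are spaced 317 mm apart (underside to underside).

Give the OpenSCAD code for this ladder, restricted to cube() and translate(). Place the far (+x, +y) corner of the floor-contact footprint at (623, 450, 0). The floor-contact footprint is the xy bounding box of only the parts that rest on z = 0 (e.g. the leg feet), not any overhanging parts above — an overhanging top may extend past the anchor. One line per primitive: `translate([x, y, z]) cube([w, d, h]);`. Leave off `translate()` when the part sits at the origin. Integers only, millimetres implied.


// rung span = 358 - 2*36 = 286
// rung[k] z = 248 + k*317
translate([265, 414, 0]) cube([36, 36, 2673]);
translate([587, 414, 0]) cube([36, 36, 2673]);
translate([301, 414, 248]) cube([286, 36, 26]);
translate([301, 414, 565]) cube([286, 36, 26]);
translate([301, 414, 882]) cube([286, 36, 26]);
translate([301, 414, 1199]) cube([286, 36, 26]);
translate([301, 414, 1516]) cube([286, 36, 26]);
translate([301, 414, 1833]) cube([286, 36, 26]);
translate([301, 414, 2150]) cube([286, 36, 26]);
translate([301, 414, 2467]) cube([286, 36, 26]);


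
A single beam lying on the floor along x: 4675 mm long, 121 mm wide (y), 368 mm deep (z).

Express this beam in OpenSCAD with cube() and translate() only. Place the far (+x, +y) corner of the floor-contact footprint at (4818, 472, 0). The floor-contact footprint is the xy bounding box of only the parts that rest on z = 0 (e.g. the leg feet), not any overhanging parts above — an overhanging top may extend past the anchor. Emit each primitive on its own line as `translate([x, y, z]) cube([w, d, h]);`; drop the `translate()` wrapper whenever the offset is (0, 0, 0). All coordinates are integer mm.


translate([143, 351, 0]) cube([4675, 121, 368]);


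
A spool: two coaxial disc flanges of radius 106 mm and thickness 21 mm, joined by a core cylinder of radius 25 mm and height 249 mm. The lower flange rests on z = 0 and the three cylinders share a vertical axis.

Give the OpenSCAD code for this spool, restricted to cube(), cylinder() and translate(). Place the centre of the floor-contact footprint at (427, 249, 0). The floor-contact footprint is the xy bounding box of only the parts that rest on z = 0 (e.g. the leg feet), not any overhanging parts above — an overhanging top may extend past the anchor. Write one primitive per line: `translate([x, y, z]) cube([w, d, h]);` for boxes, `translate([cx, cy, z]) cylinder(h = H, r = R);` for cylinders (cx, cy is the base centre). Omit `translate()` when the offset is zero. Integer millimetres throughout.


translate([427, 249, 0]) cylinder(h = 21, r = 106);
translate([427, 249, 21]) cylinder(h = 249, r = 25);
translate([427, 249, 270]) cylinder(h = 21, r = 106);


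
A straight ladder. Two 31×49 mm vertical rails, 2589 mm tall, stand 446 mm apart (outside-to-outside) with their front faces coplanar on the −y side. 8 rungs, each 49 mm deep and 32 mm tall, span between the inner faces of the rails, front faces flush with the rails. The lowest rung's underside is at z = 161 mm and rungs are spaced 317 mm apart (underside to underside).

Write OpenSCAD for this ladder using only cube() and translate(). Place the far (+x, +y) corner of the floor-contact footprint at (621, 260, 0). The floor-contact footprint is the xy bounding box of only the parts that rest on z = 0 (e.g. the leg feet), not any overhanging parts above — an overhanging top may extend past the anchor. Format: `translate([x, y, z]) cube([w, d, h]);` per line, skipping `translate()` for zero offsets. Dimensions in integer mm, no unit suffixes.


translate([175, 211, 0]) cube([31, 49, 2589]);
translate([590, 211, 0]) cube([31, 49, 2589]);
translate([206, 211, 161]) cube([384, 49, 32]);
translate([206, 211, 478]) cube([384, 49, 32]);
translate([206, 211, 795]) cube([384, 49, 32]);
translate([206, 211, 1112]) cube([384, 49, 32]);
translate([206, 211, 1429]) cube([384, 49, 32]);
translate([206, 211, 1746]) cube([384, 49, 32]);
translate([206, 211, 2063]) cube([384, 49, 32]);
translate([206, 211, 2380]) cube([384, 49, 32]);


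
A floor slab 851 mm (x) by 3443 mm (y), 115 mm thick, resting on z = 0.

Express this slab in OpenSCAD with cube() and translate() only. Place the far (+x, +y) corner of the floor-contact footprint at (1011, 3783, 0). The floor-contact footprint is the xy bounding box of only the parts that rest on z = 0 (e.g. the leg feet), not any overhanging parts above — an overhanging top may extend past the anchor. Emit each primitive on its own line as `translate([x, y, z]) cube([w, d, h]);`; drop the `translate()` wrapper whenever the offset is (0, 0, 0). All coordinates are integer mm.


translate([160, 340, 0]) cube([851, 3443, 115]);


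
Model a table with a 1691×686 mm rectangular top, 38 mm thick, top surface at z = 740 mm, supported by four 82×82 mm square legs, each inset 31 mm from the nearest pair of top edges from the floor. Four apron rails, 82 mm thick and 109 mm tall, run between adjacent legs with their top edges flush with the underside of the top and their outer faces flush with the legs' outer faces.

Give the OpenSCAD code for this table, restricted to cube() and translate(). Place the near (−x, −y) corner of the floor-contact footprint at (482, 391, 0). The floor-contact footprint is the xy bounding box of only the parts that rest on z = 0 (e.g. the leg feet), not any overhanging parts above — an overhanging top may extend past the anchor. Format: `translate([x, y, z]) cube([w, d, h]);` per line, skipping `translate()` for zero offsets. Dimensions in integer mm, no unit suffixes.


translate([451, 360, 702]) cube([1691, 686, 38]);
translate([482, 391, 0]) cube([82, 82, 702]);
translate([2029, 391, 0]) cube([82, 82, 702]);
translate([482, 933, 0]) cube([82, 82, 702]);
translate([2029, 933, 0]) cube([82, 82, 702]);
translate([564, 391, 593]) cube([1465, 82, 109]);
translate([564, 933, 593]) cube([1465, 82, 109]);
translate([482, 473, 593]) cube([82, 460, 109]);
translate([2029, 473, 593]) cube([82, 460, 109]);


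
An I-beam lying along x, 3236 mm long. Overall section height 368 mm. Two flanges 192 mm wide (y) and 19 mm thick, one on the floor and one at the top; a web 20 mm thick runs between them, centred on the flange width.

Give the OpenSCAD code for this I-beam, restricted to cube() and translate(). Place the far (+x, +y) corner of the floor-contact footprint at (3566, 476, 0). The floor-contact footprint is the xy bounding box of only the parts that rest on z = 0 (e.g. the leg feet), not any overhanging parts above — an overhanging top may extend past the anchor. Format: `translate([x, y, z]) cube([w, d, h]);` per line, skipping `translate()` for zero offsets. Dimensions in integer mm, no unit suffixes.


translate([330, 284, 0]) cube([3236, 192, 19]);
translate([330, 370, 19]) cube([3236, 20, 330]);
translate([330, 284, 349]) cube([3236, 192, 19]);


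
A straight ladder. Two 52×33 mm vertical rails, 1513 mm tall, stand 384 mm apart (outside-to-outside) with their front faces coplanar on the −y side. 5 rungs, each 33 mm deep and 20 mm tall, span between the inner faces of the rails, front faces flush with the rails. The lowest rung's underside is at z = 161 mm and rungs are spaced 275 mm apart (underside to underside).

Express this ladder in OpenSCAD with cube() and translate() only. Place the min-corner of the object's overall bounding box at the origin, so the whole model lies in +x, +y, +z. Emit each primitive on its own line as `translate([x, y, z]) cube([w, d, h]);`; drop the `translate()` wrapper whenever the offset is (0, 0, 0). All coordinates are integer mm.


cube([52, 33, 1513]);
translate([332, 0, 0]) cube([52, 33, 1513]);
translate([52, 0, 161]) cube([280, 33, 20]);
translate([52, 0, 436]) cube([280, 33, 20]);
translate([52, 0, 711]) cube([280, 33, 20]);
translate([52, 0, 986]) cube([280, 33, 20]);
translate([52, 0, 1261]) cube([280, 33, 20]);


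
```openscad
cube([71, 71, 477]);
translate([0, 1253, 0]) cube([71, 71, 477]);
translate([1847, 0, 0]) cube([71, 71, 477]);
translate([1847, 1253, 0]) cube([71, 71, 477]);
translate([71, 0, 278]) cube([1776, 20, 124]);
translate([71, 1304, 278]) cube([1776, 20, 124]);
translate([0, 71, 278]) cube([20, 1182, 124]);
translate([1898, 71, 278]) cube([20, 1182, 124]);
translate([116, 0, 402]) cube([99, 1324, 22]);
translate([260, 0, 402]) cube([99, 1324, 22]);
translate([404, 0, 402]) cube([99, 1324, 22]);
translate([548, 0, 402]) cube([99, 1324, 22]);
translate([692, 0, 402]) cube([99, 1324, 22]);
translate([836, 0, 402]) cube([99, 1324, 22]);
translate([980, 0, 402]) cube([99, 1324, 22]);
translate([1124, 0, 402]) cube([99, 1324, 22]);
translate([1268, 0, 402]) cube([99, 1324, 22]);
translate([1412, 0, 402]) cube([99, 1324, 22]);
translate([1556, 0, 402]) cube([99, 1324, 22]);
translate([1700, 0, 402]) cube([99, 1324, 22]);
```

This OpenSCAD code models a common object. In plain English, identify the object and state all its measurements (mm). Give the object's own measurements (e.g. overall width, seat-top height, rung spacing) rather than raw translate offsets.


A bed frame 1918 mm long (x) by 1324 mm wide (y). Four 71×71 mm corner posts, 477 mm tall, at the corners of the footprint. Four rails of 20 mm thickness and 124 mm height run between adjacent posts with their undersides at z = 278 mm, their outer faces flush with the outside of the frame (the two x-running rails run between the posts' inner faces; the two y-running rails run between the posts' inner faces). 12 slats, each 99 mm wide (x) and 22 mm thick, lie across the top of the two x-running rails, running the full 1324 mm width of the frame in y; along x they sit between the end posts with a 45 mm gap after the −x posts and between neighbouring slats, leaving 48 mm before the +x posts.


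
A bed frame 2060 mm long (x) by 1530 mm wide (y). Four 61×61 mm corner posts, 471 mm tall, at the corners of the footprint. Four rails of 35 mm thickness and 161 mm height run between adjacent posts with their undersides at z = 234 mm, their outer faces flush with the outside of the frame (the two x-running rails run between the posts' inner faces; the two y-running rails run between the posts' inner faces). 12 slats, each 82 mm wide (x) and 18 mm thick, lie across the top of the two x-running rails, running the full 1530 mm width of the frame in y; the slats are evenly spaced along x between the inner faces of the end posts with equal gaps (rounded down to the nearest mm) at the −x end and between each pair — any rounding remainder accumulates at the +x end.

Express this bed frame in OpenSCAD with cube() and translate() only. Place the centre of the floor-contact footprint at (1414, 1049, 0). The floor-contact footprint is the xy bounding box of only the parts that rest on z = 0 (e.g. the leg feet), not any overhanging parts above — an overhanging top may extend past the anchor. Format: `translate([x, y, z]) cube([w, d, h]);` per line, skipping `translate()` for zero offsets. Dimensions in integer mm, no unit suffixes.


// slat z = rail_z + rail_h = 234 + 161 = 395
// slat gap = ⌊(1938 − 12·82) / 13⌋ = 73
translate([384, 284, 0]) cube([61, 61, 471]);
translate([384, 1753, 0]) cube([61, 61, 471]);
translate([2383, 284, 0]) cube([61, 61, 471]);
translate([2383, 1753, 0]) cube([61, 61, 471]);
translate([445, 284, 234]) cube([1938, 35, 161]);
translate([445, 1779, 234]) cube([1938, 35, 161]);
translate([384, 345, 234]) cube([35, 1408, 161]);
translate([2409, 345, 234]) cube([35, 1408, 161]);
translate([518, 284, 395]) cube([82, 1530, 18]);
translate([673, 284, 395]) cube([82, 1530, 18]);
translate([828, 284, 395]) cube([82, 1530, 18]);
translate([983, 284, 395]) cube([82, 1530, 18]);
translate([1138, 284, 395]) cube([82, 1530, 18]);
translate([1293, 284, 395]) cube([82, 1530, 18]);
translate([1448, 284, 395]) cube([82, 1530, 18]);
translate([1603, 284, 395]) cube([82, 1530, 18]);
translate([1758, 284, 395]) cube([82, 1530, 18]);
translate([1913, 284, 395]) cube([82, 1530, 18]);
translate([2068, 284, 395]) cube([82, 1530, 18]);
translate([2223, 284, 395]) cube([82, 1530, 18]);


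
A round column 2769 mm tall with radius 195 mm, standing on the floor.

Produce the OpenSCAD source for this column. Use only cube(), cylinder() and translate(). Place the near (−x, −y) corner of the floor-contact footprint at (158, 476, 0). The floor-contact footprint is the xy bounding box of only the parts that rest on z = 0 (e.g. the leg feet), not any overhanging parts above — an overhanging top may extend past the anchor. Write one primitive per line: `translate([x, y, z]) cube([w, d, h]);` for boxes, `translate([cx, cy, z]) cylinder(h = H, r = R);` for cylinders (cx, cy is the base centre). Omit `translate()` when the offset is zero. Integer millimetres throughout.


translate([353, 671, 0]) cylinder(h = 2769, r = 195);


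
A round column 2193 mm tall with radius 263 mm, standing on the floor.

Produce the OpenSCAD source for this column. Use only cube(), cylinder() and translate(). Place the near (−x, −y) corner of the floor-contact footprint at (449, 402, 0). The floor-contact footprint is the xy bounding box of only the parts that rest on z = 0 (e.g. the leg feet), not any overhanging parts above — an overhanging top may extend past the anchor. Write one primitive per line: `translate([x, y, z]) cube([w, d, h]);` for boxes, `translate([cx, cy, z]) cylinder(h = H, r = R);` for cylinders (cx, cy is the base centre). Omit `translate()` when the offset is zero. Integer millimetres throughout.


translate([712, 665, 0]) cylinder(h = 2193, r = 263);


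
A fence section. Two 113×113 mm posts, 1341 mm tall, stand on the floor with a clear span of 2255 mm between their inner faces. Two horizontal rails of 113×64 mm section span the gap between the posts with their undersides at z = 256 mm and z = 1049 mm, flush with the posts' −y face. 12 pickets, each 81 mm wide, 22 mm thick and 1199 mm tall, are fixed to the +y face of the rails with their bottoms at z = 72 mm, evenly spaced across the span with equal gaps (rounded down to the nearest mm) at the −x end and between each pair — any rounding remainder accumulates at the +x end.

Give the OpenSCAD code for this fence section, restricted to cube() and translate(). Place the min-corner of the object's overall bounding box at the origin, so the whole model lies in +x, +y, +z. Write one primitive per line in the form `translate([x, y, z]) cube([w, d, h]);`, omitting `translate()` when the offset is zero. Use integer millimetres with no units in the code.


cube([113, 113, 1341]);
translate([2368, 0, 0]) cube([113, 113, 1341]);
translate([113, 0, 256]) cube([2255, 113, 64]);
translate([113, 0, 1049]) cube([2255, 113, 64]);
translate([211, 113, 72]) cube([81, 22, 1199]);
translate([390, 113, 72]) cube([81, 22, 1199]);
translate([569, 113, 72]) cube([81, 22, 1199]);
translate([748, 113, 72]) cube([81, 22, 1199]);
translate([927, 113, 72]) cube([81, 22, 1199]);
translate([1106, 113, 72]) cube([81, 22, 1199]);
translate([1285, 113, 72]) cube([81, 22, 1199]);
translate([1464, 113, 72]) cube([81, 22, 1199]);
translate([1643, 113, 72]) cube([81, 22, 1199]);
translate([1822, 113, 72]) cube([81, 22, 1199]);
translate([2001, 113, 72]) cube([81, 22, 1199]);
translate([2180, 113, 72]) cube([81, 22, 1199]);
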